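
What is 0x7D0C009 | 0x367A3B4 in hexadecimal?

0x7F7E3BD

OR each hex digit independently (no carries):
  7|3=7, D|6=F, 0|7=7, C|A=E, 0|3=3, 0|B=B, 9|4=D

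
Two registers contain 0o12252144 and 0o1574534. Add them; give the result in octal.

0o14046700

Add column by column in base 8, right to left:
  4+4 = 0 carry 1
  4+3+1 = 0 carry 1
  1+5+1 = 7
  2+4 = 6
  5+7 = 4 carry 1
  2+5+1 = 0 carry 1
  2+1+1 = 4
  1+0 = 1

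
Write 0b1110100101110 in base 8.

0o16456

Group the bits in threes: 001 110 100 101 110 → 16456.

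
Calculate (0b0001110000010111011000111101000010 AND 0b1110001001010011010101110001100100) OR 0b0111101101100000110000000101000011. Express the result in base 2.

0b111101101110011110000110101000011

0b0001110000010111011000111101000010 AND 0b1110001001010011010101110001100100 = 0b0000000000010011010000110001000000.
Then OR with 0b0111101101100000110000000101000011.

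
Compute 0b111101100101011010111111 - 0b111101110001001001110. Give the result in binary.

0b110101110111010001110001

Subtract column by column in base 2:
  1-0 → 1
  1-1 → 0
  1-1 → 0
  1-1 → 0
  1-0 → 1
  1-0 → 1
  0-1 → 1 (borrow)
  1-0-1 → 0
  0-0 → 0
  1-1 → 0
  1-0 → 1
  0-0 → 0
  1-0 → 1
  0-1 → 1 (borrow)
  1-1-1 → 1 (borrow)
  0-1-1 → 0 (borrow)
  0-0-1 → 1 (borrow)
  1-1-1 → 1 (borrow)
  1-1-1 → 1 (borrow)
  0-1-1 → 0 (borrow)
  1-1-1 → 1 (borrow)
  1-0-1 → 0
  1-0 → 1
  1-0 → 1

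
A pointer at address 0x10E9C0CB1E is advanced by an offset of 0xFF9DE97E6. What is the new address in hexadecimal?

0x20E39F6304

Add column by column in base 16, right to left:
  E+6 = 4 carry 1
  1+E+1 = 0 carry 1
  B+7+1 = 3 carry 1
  C+9+1 = 6 carry 1
  0+E+1 = F
  C+D = 9 carry 1
  9+9+1 = 3 carry 1
  E+F+1 = E carry 1
  0+F+1 = 0 carry 1
  1+0+1 = 2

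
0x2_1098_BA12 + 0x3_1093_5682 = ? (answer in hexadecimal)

Add column by column in base 16, right to left:
  2+2 = 4
  1+8 = 9
  A+6 = 0 carry 1
  B+5+1 = 1 carry 1
  8+3+1 = C
  9+9 = 2 carry 1
  0+0+1 = 1
  1+1 = 2
  2+3 = 5

0x5212C1094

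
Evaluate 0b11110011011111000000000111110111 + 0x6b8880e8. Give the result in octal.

0o53701101337

0b11110011011111000000000111110111 = 0o36337000767 in octal.
0x6b8880e8 = 0o15342100350 in octal.
Add column by column in base 8, right to left:
  7+0 = 7
  6+5 = 3 carry 1
  7+3+1 = 3 carry 1
  0+0+1 = 1
  0+0 = 0
  0+1 = 1
  7+2 = 1 carry 1
  3+4+1 = 0 carry 1
  3+3+1 = 7
  6+5 = 3 carry 1
  3+1+1 = 5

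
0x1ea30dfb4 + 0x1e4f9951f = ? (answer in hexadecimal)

0x3cf2a74d3

Add column by column in base 16, right to left:
  4+f = 3 carry 1
  b+1+1 = d
  f+5 = 4 carry 1
  d+9+1 = 7 carry 1
  0+9+1 = a
  3+f = 2 carry 1
  a+4+1 = f
  e+e = c carry 1
  1+1+1 = 3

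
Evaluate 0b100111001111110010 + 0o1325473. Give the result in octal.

0b100111001111110010 = 0o471762 in octal.
Add column by column in base 8, right to left:
  2+3 = 5
  6+7 = 5 carry 1
  7+4+1 = 4 carry 1
  1+5+1 = 7
  7+2 = 1 carry 1
  4+3+1 = 0 carry 1
  0+1+1 = 2

0o2017455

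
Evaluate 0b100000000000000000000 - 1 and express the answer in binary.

The trailing 20 digits are 0, so subtracting 1 borrows through: they become 1 and the next digit up decrements.

0b11111111111111111111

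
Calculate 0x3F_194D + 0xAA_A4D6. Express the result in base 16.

0xE9BE23

Add column by column in base 16, right to left:
  D+6 = 3 carry 1
  4+D+1 = 2 carry 1
  9+4+1 = E
  1+A = B
  F+A = 9 carry 1
  3+A+1 = E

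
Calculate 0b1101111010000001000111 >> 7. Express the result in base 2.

0b110111101000000

Right shift by 7: drop the 7 least-significant bits.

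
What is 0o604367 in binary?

Each octal digit is 3 bits: 6=110 0=000 4=100 3=011 6=110 7=111.

0b110000100011110111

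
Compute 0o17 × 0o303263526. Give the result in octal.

0o5562207012

Multiply each base-8 digit by 15, carrying:
  6×15 = 90 → write 2 carry 11
  2×15+11 = 41 → write 1 carry 5
  5×15+5 = 80 → write 0 carry 10
  3×15+10 = 55 → write 7 carry 6
  6×15+6 = 96 → write 0 carry 12
  2×15+12 = 42 → write 2 carry 5
  3×15+5 = 50 → write 2 carry 6
  0×15+6 = 6 → write 6
  3×15 = 45 → write 5 carry 5
  remaining carry: 5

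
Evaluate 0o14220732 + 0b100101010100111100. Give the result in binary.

0b1100110111011100010110

0o14220732 = 0b1100010010000111011010 in binary.
Add column by column in base 2, right to left:
  0+0 = 0
  1+0 = 1
  0+1 = 1
  1+1 = 0 carry 1
  1+1+1 = 1 carry 1
  0+1+1 = 0 carry 1
  1+0+1 = 0 carry 1
  1+0+1 = 0 carry 1
  1+1+1 = 1 carry 1
  0+0+1 = 1
  0+1 = 1
  0+0 = 0
  0+1 = 1
  1+0 = 1
  0+1 = 1
  0+0 = 0
  1+0 = 1
  0+1 = 1
  0+0 = 0
  0+0 = 0
  1+0 = 1
  1+0 = 1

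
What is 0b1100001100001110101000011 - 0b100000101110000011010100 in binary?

0b1000000110011110001101111

Subtract column by column in base 2:
  1-0 → 1
  1-0 → 1
  0-1 → 1 (borrow)
  0-0-1 → 1 (borrow)
  0-1-1 → 0 (borrow)
  0-0-1 → 1 (borrow)
  1-1-1 → 1 (borrow)
  0-1-1 → 0 (borrow)
  1-0-1 → 0
  0-0 → 0
  1-0 → 1
  1-0 → 1
  1-0 → 1
  0-1 → 1 (borrow)
  0-1-1 → 0 (borrow)
  0-1-1 → 0 (borrow)
  0-0-1 → 1 (borrow)
  1-1-1 → 1 (borrow)
  1-0-1 → 0
  0-0 → 0
  0-0 → 0
  0-0 → 0
  0-0 → 0
  1-1 → 0
  1-0 → 1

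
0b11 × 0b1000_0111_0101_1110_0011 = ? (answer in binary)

Multiply each base-2 digit by 3, carrying:
  1×3 = 3 → write 1 carry 1
  1×3+1 = 4 → write 0 carry 2
  0×3+2 = 2 → write 0 carry 1
  0×3+1 = 1 → write 1
  0×3 = 0 → write 0
  1×3 = 3 → write 1 carry 1
  1×3+1 = 4 → write 0 carry 2
  1×3+2 = 5 → write 1 carry 2
  1×3+2 = 5 → write 1 carry 2
  0×3+2 = 2 → write 0 carry 1
  1×3+1 = 4 → write 0 carry 2
  0×3+2 = 2 → write 0 carry 1
  1×3+1 = 4 → write 0 carry 2
  1×3+2 = 5 → write 1 carry 2
  1×3+2 = 5 → write 1 carry 2
  0×3+2 = 2 → write 0 carry 1
  0×3+1 = 1 → write 1
  0×3 = 0 → write 0
  0×3 = 0 → write 0
  1×3 = 3 → write 1 carry 1
  remaining carry: 1

0b110010110000110101001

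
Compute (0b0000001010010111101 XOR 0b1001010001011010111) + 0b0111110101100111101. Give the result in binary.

0b10001010000110100111

First 0b0000001010010111101 XOR 0b1001010001011010111 = 0b1001011011001101010.
Add column by column in base 2, right to left:
  0+1 = 1
  1+0 = 1
  0+1 = 1
  1+1 = 0 carry 1
  0+1+1 = 0 carry 1
  1+1+1 = 1 carry 1
  1+0+1 = 0 carry 1
  0+0+1 = 1
  0+1 = 1
  1+1 = 0 carry 1
  1+0+1 = 0 carry 1
  0+1+1 = 0 carry 1
  1+0+1 = 0 carry 1
  1+1+1 = 1 carry 1
  0+1+1 = 0 carry 1
  1+1+1 = 1 carry 1
  0+1+1 = 0 carry 1
  0+1+1 = 0 carry 1
  1+0+1 = 0 carry 1
  final carry 1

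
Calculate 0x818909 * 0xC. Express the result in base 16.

0x6126C6C

Multiply each base-16 digit by 12, carrying:
  9×12 = 108 → write C carry 6
  0×12+6 = 6 → write 6
  9×12 = 108 → write C carry 6
  8×12+6 = 102 → write 6 carry 6
  1×12+6 = 18 → write 2 carry 1
  8×12+1 = 97 → write 1 carry 6
  remaining carry: 6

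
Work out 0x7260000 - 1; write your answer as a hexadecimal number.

The trailing 4 digits are 0, so subtracting 1 borrows through: they become F and the next digit up decrements.

0x725ffff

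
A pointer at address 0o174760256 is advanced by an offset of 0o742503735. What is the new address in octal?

0o1137464213

Add column by column in base 8, right to left:
  6+5 = 3 carry 1
  5+3+1 = 1 carry 1
  2+7+1 = 2 carry 1
  0+3+1 = 4
  6+0 = 6
  7+5 = 4 carry 1
  4+2+1 = 7
  7+4 = 3 carry 1
  1+7+1 = 1 carry 1
  final carry 1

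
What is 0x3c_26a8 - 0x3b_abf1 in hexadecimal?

0x7ab7

Subtract column by column in base 16:
  8-1 → 7
  a-f → b (borrow)
  6-b-1 → a (borrow)
  2-a-1 → 7 (borrow)
  c-b-1 → 0
  3-3 → 0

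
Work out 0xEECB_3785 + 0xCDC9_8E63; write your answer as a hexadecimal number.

0x1BC94C5E8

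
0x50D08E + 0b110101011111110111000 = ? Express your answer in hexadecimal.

0b110101011111110111000 = 0x1ABFB8 in hexadecimal.
Add column by column in base 16, right to left:
  E+8 = 6 carry 1
  8+B+1 = 4 carry 1
  0+F+1 = 0 carry 1
  D+B+1 = 9 carry 1
  0+A+1 = B
  5+1 = 6

0x6B9046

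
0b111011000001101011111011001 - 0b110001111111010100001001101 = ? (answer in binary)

0b1001000010010111110001100

Subtract column by column in base 2:
  1-1 → 0
  0-0 → 0
  0-1 → 1 (borrow)
  1-1-1 → 1 (borrow)
  1-0-1 → 0
  0-0 → 0
  1-1 → 0
  1-0 → 1
  1-0 → 1
  1-0 → 1
  1-0 → 1
  0-1 → 1 (borrow)
  1-0-1 → 0
  0-1 → 1 (borrow)
  1-0-1 → 0
  1-1 → 0
  0-1 → 1 (borrow)
  0-1-1 → 0 (borrow)
  0-1-1 → 0 (borrow)
  0-1-1 → 0 (borrow)
  0-1-1 → 0 (borrow)
  1-1-1 → 1 (borrow)
  1-0-1 → 0
  0-0 → 0
  1-0 → 1
  1-1 → 0
  1-1 → 0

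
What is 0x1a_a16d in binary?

0b110101010000101101101

Expand each hex digit to 4 bits: 1=0001 a=1010 a=1010 1=0001 6=0110 d=1101.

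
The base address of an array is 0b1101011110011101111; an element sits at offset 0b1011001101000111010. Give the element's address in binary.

Add column by column in base 2, right to left:
  1+0 = 1
  1+1 = 0 carry 1
  1+0+1 = 0 carry 1
  1+1+1 = 1 carry 1
  0+1+1 = 0 carry 1
  1+1+1 = 1 carry 1
  1+0+1 = 0 carry 1
  1+0+1 = 0 carry 1
  0+0+1 = 1
  0+1 = 1
  1+0 = 1
  1+1 = 0 carry 1
  1+1+1 = 1 carry 1
  1+0+1 = 0 carry 1
  0+0+1 = 1
  1+1 = 0 carry 1
  0+1+1 = 0 carry 1
  1+0+1 = 0 carry 1
  1+1+1 = 1 carry 1
  final carry 1

0b11000101011100101001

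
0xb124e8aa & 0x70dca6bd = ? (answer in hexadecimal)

AND each hex digit independently (no carries):
  b&7=3, 1&0=0, 2&d=0, 4&c=4, e&a=a, 8&6=0, a&b=a, a&d=8

0x3004a0a8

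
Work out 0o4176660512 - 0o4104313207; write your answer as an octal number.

0o72345303

Subtract column by column in base 8:
  2-7 → 3 (borrow)
  1-0-1 → 0
  5-2 → 3
  0-3 → 5 (borrow)
  6-1-1 → 4
  6-3 → 3
  6-4 → 2
  7-0 → 7
  1-1 → 0
  4-4 → 0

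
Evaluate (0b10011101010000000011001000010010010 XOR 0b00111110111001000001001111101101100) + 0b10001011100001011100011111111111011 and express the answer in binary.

0b100101111001010011110100111111111001

First 0b10011101010000000011001000010010010 XOR 0b00111110111001000001001111101101100 = 0b10100011101001000010000111111111110.
Add column by column in base 2, right to left:
  0+1 = 1
  1+1 = 0 carry 1
  1+0+1 = 0 carry 1
  1+1+1 = 1 carry 1
  1+1+1 = 1 carry 1
  1+1+1 = 1 carry 1
  1+1+1 = 1 carry 1
  1+1+1 = 1 carry 1
  1+1+1 = 1 carry 1
  1+1+1 = 1 carry 1
  1+1+1 = 1 carry 1
  1+1+1 = 1 carry 1
  0+1+1 = 0 carry 1
  0+1+1 = 0 carry 1
  0+0+1 = 1
  0+0 = 0
  1+0 = 1
  0+1 = 1
  0+1 = 1
  0+1 = 1
  0+0 = 0
  1+1 = 0 carry 1
  0+0+1 = 1
  0+0 = 0
  1+0 = 1
  0+0 = 0
  1+1 = 0 carry 1
  1+1+1 = 1 carry 1
  1+1+1 = 1 carry 1
  0+0+1 = 1
  0+1 = 1
  0+0 = 0
  1+0 = 1
  0+0 = 0
  1+1 = 0 carry 1
  final carry 1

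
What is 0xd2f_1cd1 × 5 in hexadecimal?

0x41eb9015

Multiply each base-16 digit by 5, carrying:
  1×5 = 5 → write 5
  d×5 = 65 → write 1 carry 4
  c×5+4 = 64 → write 0 carry 4
  1×5+4 = 9 → write 9
  f×5 = 75 → write b carry 4
  2×5+4 = 14 → write e
  d×5 = 65 → write 1 carry 4
  remaining carry: 4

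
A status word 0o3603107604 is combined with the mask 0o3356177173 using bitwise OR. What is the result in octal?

0o3757177777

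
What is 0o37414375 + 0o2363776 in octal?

0o42000373

Add column by column in base 8, right to left:
  5+6 = 3 carry 1
  7+7+1 = 7 carry 1
  3+7+1 = 3 carry 1
  4+3+1 = 0 carry 1
  1+6+1 = 0 carry 1
  4+3+1 = 0 carry 1
  7+2+1 = 2 carry 1
  3+0+1 = 4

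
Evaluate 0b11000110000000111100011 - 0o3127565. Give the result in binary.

0b10101100101001001101110

0o3127565 = 0b11001010111101110101 in binary.
Subtract column by column in base 2:
  1-1 → 0
  1-0 → 1
  0-1 → 1 (borrow)
  0-0-1 → 1 (borrow)
  0-1-1 → 0 (borrow)
  1-1-1 → 1 (borrow)
  1-1-1 → 1 (borrow)
  1-0-1 → 0
  1-1 → 0
  0-1 → 1 (borrow)
  0-1-1 → 0 (borrow)
  0-1-1 → 0 (borrow)
  0-0-1 → 1 (borrow)
  0-1-1 → 0 (borrow)
  0-0-1 → 1 (borrow)
  0-1-1 → 0 (borrow)
  1-0-1 → 0
  1-0 → 1
  0-1 → 1 (borrow)
  0-1-1 → 0 (borrow)
  0-0-1 → 1 (borrow)
  1-0-1 → 0
  1-0 → 1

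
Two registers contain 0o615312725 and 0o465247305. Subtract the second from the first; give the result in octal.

Subtract column by column in base 8:
  5-5 → 0
  2-0 → 2
  7-3 → 4
  2-7 → 3 (borrow)
  1-4-1 → 4 (borrow)
  3-2-1 → 0
  5-5 → 0
  1-6 → 3 (borrow)
  6-4-1 → 1

0o130043420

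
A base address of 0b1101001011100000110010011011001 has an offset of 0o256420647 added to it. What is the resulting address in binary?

0b1101100001010101000011010000000

0o256420647 = 0b10101110100010000110100111 in binary.
Add column by column in base 2, right to left:
  1+1 = 0 carry 1
  0+1+1 = 0 carry 1
  0+1+1 = 0 carry 1
  1+0+1 = 0 carry 1
  1+0+1 = 0 carry 1
  0+1+1 = 0 carry 1
  1+0+1 = 0 carry 1
  1+1+1 = 1 carry 1
  0+1+1 = 0 carry 1
  0+0+1 = 1
  1+0 = 1
  0+0 = 0
  0+0 = 0
  1+1 = 0 carry 1
  1+0+1 = 0 carry 1
  0+0+1 = 1
  0+0 = 0
  0+1 = 1
  0+0 = 0
  0+1 = 1
  1+1 = 0 carry 1
  1+1+1 = 1 carry 1
  1+0+1 = 0 carry 1
  0+1+1 = 0 carry 1
  1+0+1 = 0 carry 1
  0+1+1 = 0 carry 1
  0+0+1 = 1
  1+0 = 1
  0+0 = 0
  1+0 = 1
  1+0 = 1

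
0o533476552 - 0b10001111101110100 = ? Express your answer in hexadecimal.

0o533476552 = 0x56E7D6A in hexadecimal.
0b10001111101110100 = 0x11F74 in hexadecimal.
Subtract column by column in base 16:
  A-4 → 6
  6-7 → F (borrow)
  D-F-1 → D (borrow)
  7-1-1 → 5
  E-1 → D
  6-0 → 6
  5-0 → 5

0x56D5DF6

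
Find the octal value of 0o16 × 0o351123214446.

0o6300215660024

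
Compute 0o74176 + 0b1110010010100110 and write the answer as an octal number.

0b1110010010100110 = 0o162246 in octal.
Add column by column in base 8, right to left:
  6+6 = 4 carry 1
  7+4+1 = 4 carry 1
  1+2+1 = 4
  4+2 = 6
  7+6 = 5 carry 1
  0+1+1 = 2

0o256444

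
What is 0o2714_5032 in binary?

Each octal digit is 3 bits: 2=010 7=111 1=001 4=100 5=101 0=000 3=011 2=010.

0b10111001100101000011010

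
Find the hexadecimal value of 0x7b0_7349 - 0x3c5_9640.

Subtract column by column in base 16:
  9-0 → 9
  4-4 → 0
  3-6 → d (borrow)
  7-9-1 → d (borrow)
  0-5-1 → a (borrow)
  b-c-1 → e (borrow)
  7-3-1 → 3

0x3eadd09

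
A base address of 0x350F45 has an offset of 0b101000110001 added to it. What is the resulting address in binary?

0x350F45 = 0b1101010000111101000101 in binary.
Add column by column in base 2, right to left:
  1+1 = 0 carry 1
  0+0+1 = 1
  1+0 = 1
  0+0 = 0
  0+1 = 1
  0+1 = 1
  1+0 = 1
  0+0 = 0
  1+0 = 1
  1+1 = 0 carry 1
  1+0+1 = 0 carry 1
  1+1+1 = 1 carry 1
  0+0+1 = 1
  0+0 = 0
  0+0 = 0
  0+0 = 0
  1+0 = 1
  0+0 = 0
  1+0 = 1
  0+0 = 0
  1+0 = 1
  1+0 = 1

0b1101010001100101110110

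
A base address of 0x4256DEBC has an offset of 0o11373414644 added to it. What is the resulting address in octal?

0o21621174140

0x4256DEBC = 0o10225557274 in octal.
Add column by column in base 8, right to left:
  4+4 = 0 carry 1
  7+4+1 = 4 carry 1
  2+6+1 = 1 carry 1
  7+4+1 = 4 carry 1
  5+1+1 = 7
  5+4 = 1 carry 1
  5+3+1 = 1 carry 1
  2+7+1 = 2 carry 1
  2+3+1 = 6
  0+1 = 1
  1+1 = 2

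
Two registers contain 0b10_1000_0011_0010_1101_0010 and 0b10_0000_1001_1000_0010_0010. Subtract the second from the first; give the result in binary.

0b1111001101010110000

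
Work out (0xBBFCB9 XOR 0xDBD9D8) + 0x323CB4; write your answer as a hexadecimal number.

0x926215

First 0xBBFCB9 XOR 0xDBD9D8 = 0x602561.
Add column by column in base 16, right to left:
  1+4 = 5
  6+B = 1 carry 1
  5+C+1 = 2 carry 1
  2+3+1 = 6
  0+2 = 2
  6+3 = 9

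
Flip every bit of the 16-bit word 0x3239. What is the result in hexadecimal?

0xCDC6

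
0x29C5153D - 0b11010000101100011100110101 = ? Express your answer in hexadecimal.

0b11010000101100011100110101 = 0x342C735 in hexadecimal.
Subtract column by column in base 16:
  D-5 → 8
  3-3 → 0
  5-7 → E (borrow)
  1-C-1 → 4 (borrow)
  5-2-1 → 2
  C-4 → 8
  9-3 → 6
  2-0 → 2

0x26824E08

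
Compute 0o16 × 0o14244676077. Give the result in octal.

Multiply each base-8 digit by 14, carrying:
  7×14 = 98 → write 2 carry 12
  7×14+12 = 110 → write 6 carry 13
  0×14+13 = 13 → write 5 carry 1
  6×14+1 = 85 → write 5 carry 10
  7×14+10 = 108 → write 4 carry 13
  6×14+13 = 97 → write 1 carry 12
  4×14+12 = 68 → write 4 carry 8
  4×14+8 = 64 → write 0 carry 8
  2×14+8 = 36 → write 4 carry 4
  4×14+4 = 60 → write 4 carry 7
  1×14+7 = 21 → write 5 carry 2
  remaining carry: 2

0o254404145562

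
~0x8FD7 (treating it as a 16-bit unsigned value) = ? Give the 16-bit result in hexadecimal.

Each hex digit d becomes F−d:
  8→7, F→0, D→2, 7→8

0x7028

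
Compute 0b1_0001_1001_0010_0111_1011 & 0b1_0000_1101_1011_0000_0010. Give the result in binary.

AND bit by bit (1 only where both bits are 1):
  100011001001001111011
& 100001101101100000010
= 100001001001000000010

0b100001001001000000010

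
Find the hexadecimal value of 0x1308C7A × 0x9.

Multiply each base-16 digit by 9, carrying:
  A×9 = 90 → write A carry 5
  7×9+5 = 68 → write 4 carry 4
  C×9+4 = 112 → write 0 carry 7
  8×9+7 = 79 → write F carry 4
  0×9+4 = 4 → write 4
  3×9 = 27 → write B carry 1
  1×9+1 = 10 → write A

0xAB4F04A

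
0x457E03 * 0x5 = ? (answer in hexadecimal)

Multiply each base-16 digit by 5, carrying:
  3×5 = 15 → write F
  0×5 = 0 → write 0
  E×5 = 70 → write 6 carry 4
  7×5+4 = 39 → write 7 carry 2
  5×5+2 = 27 → write B carry 1
  4×5+1 = 21 → write 5 carry 1
  remaining carry: 1

0x15B760F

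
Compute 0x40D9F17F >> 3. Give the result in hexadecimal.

3 bits is not a whole number of base-16 digits; in binary: 1000000110110011111000101111111 >> 3 = 1000000110110011111000101111.

0x81B3E2F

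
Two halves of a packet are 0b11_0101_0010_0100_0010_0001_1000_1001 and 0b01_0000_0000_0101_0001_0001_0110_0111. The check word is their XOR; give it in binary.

XOR bit by bit (1 where the bits differ):
  110101001001000010000110001001
^ 010000000001010001000101100111
= 100101001000010011000011101110

0b100101001000010011000011101110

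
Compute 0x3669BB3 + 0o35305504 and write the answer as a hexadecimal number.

0x3DC26F7

0o35305504 = 0x758B44 in hexadecimal.
Add column by column in base 16, right to left:
  3+4 = 7
  B+4 = F
  B+B = 6 carry 1
  9+8+1 = 2 carry 1
  6+5+1 = C
  6+7 = D
  3+0 = 3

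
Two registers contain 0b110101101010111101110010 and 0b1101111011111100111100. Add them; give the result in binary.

0b1000011100110111010101110

Add column by column in base 2, right to left:
  0+0 = 0
  1+0 = 1
  0+1 = 1
  0+1 = 1
  1+1 = 0 carry 1
  1+1+1 = 1 carry 1
  1+0+1 = 0 carry 1
  0+0+1 = 1
  1+1 = 0 carry 1
  1+1+1 = 1 carry 1
  1+1+1 = 1 carry 1
  1+1+1 = 1 carry 1
  0+1+1 = 0 carry 1
  1+1+1 = 1 carry 1
  0+0+1 = 1
  1+1 = 0 carry 1
  0+1+1 = 0 carry 1
  1+1+1 = 1 carry 1
  1+1+1 = 1 carry 1
  0+0+1 = 1
  1+1 = 0 carry 1
  0+1+1 = 0 carry 1
  1+0+1 = 0 carry 1
  1+0+1 = 0 carry 1
  final carry 1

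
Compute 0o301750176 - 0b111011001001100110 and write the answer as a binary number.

0o301750176 = 0b11000001111101000001111110 in binary.
Subtract column by column in base 2:
  0-0 → 0
  1-1 → 0
  1-1 → 0
  1-0 → 1
  1-0 → 1
  1-1 → 0
  1-1 → 0
  0-0 → 0
  0-0 → 0
  0-1 → 1 (borrow)
  0-0-1 → 1 (borrow)
  0-0-1 → 1 (borrow)
  1-1-1 → 1 (borrow)
  0-1-1 → 0 (borrow)
  1-0-1 → 0
  1-1 → 0
  1-1 → 0
  1-1 → 0
  1-0 → 1
  0-0 → 0
  0-0 → 0
  0-0 → 0
  0-0 → 0
  0-0 → 0
  1-0 → 1
  1-0 → 1

0b11000001000001111000011000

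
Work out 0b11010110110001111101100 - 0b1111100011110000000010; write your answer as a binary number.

Subtract column by column in base 2:
  0-0 → 0
  0-1 → 1 (borrow)
  1-0-1 → 0
  1-0 → 1
  0-0 → 0
  1-0 → 1
  1-0 → 1
  1-0 → 1
  1-0 → 1
  1-0 → 1
  0-1 → 1 (borrow)
  0-1-1 → 0 (borrow)
  0-1-1 → 0 (borrow)
  1-1-1 → 1 (borrow)
  1-0-1 → 0
  0-0 → 0
  1-0 → 1
  1-1 → 0
  0-1 → 1 (borrow)
  1-1-1 → 1 (borrow)
  0-1-1 → 0 (borrow)
  1-1-1 → 1 (borrow)
  1-0-1 → 0

0b1011010010011111101010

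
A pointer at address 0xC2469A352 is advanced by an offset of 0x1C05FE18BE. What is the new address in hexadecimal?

Add column by column in base 16, right to left:
  2+E = 0 carry 1
  5+B+1 = 1 carry 1
  3+8+1 = C
  A+1 = B
  9+E = 7 carry 1
  6+F+1 = 6 carry 1
  4+5+1 = A
  2+0 = 2
  C+C = 8 carry 1
  0+1+1 = 2

0x282A67BC10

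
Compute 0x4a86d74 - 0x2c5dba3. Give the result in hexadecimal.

Subtract column by column in base 16:
  4-3 → 1
  7-a → d (borrow)
  d-b-1 → 1
  6-d → 9 (borrow)
  8-5-1 → 2
  a-c → e (borrow)
  4-2-1 → 1

0x1e291d1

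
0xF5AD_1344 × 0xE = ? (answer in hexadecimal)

Multiply each base-16 digit by 14, carrying:
  4×14 = 56 → write 8 carry 3
  4×14+3 = 59 → write B carry 3
  3×14+3 = 45 → write D carry 2
  1×14+2 = 16 → write 0 carry 1
  D×14+1 = 183 → write 7 carry 11
  A×14+11 = 151 → write 7 carry 9
  5×14+9 = 79 → write F carry 4
  F×14+4 = 214 → write 6 carry 13
  remaining carry: D

0xD6F770DB8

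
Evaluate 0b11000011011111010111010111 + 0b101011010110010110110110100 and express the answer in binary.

0b1000011110010010001110001011

Add column by column in base 2, right to left:
  1+0 = 1
  1+0 = 1
  1+1 = 0 carry 1
  0+0+1 = 1
  1+1 = 0 carry 1
  0+1+1 = 0 carry 1
  1+0+1 = 0 carry 1
  1+1+1 = 1 carry 1
  1+1+1 = 1 carry 1
  0+0+1 = 1
  1+1 = 0 carry 1
  0+1+1 = 0 carry 1
  1+0+1 = 0 carry 1
  1+1+1 = 1 carry 1
  1+0+1 = 0 carry 1
  1+0+1 = 0 carry 1
  1+1+1 = 1 carry 1
  0+1+1 = 0 carry 1
  1+0+1 = 0 carry 1
  1+1+1 = 1 carry 1
  0+0+1 = 1
  0+1 = 1
  0+1 = 1
  0+0 = 0
  1+1 = 0 carry 1
  1+0+1 = 0 carry 1
  0+1+1 = 0 carry 1
  final carry 1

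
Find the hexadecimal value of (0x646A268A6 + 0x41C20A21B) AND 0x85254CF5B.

Add column by column in base 16, right to left:
  6+B = 1 carry 1
  A+1+1 = C
  8+2 = A
  6+A = 0 carry 1
  2+0+1 = 3
  A+2 = C
  6+C = 2 carry 1
  4+1+1 = 6
  6+4 = A
Sum = 0xA62C30AC1; now AND with 0x85254CF5B:
  A&8=8, 6&5=4, 2&2=2, C&5=4, 3&4=0, 0&C=0, A&F=A, C&5=4, 1&B=1

0x842400A41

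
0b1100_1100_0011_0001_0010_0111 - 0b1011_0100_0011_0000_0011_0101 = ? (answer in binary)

0b110000000000011110010

Subtract column by column in base 2:
  1-1 → 0
  1-0 → 1
  1-1 → 0
  0-0 → 0
  0-1 → 1 (borrow)
  1-1-1 → 1 (borrow)
  0-0-1 → 1 (borrow)
  0-0-1 → 1 (borrow)
  1-0-1 → 0
  0-0 → 0
  0-0 → 0
  0-0 → 0
  1-1 → 0
  1-1 → 0
  0-0 → 0
  0-0 → 0
  0-0 → 0
  0-0 → 0
  1-1 → 0
  1-0 → 1
  0-1 → 1 (borrow)
  0-1-1 → 0 (borrow)
  1-0-1 → 0
  1-1 → 0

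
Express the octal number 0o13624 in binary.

0b1011110010100

Each octal digit is 3 bits: 1=001 3=011 6=110 2=010 4=100.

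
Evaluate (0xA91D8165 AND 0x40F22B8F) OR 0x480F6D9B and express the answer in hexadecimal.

0xA91D8165 AND 0x40F22B8F = 0x00100105.
Then OR with 0x480F6D9B.

0x481F6D9F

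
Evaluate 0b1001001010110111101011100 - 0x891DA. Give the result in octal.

0o107156602

0b1001001010110111101011100 = 0o111267534 in octal.
0x891DA = 0o2110732 in octal.
Subtract column by column in base 8:
  4-2 → 2
  3-3 → 0
  5-7 → 6 (borrow)
  7-0-1 → 6
  6-1 → 5
  2-1 → 1
  1-2 → 7 (borrow)
  1-0-1 → 0
  1-0 → 1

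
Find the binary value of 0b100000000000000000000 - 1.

The trailing 20 digits are 0, so subtracting 1 borrows through: they become 1 and the next digit up decrements.

0b11111111111111111111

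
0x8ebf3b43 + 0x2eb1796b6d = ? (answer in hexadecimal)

Add column by column in base 16, right to left:
  3+d = 0 carry 1
  4+6+1 = b
  b+b = 6 carry 1
  3+6+1 = a
  f+9 = 8 carry 1
  b+7+1 = 3 carry 1
  e+1+1 = 0 carry 1
  8+b+1 = 4 carry 1
  0+e+1 = f
  0+2 = 2

0x2f4038a6b0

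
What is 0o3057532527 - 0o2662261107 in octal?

Subtract column by column in base 8:
  7-7 → 0
  2-0 → 2
  5-1 → 4
  2-1 → 1
  3-6 → 5 (borrow)
  5-2-1 → 2
  7-2 → 5
  5-6 → 7 (borrow)
  0-6-1 → 1 (borrow)
  3-2-1 → 0

0o175251420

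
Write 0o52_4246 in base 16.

0x2A8A6

Each octal digit is 3 bits: 5=101 2=010 4=100 2=010 4=100 6=110.
Group the bits into nibbles: 0010 1010 1000 1010 0110 → 2A8A6.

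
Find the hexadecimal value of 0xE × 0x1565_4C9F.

0x12B8A30B2

Multiply each base-16 digit by 14, carrying:
  F×14 = 210 → write 2 carry 13
  9×14+13 = 139 → write B carry 8
  C×14+8 = 176 → write 0 carry 11
  4×14+11 = 67 → write 3 carry 4
  5×14+4 = 74 → write A carry 4
  6×14+4 = 88 → write 8 carry 5
  5×14+5 = 75 → write B carry 4
  1×14+4 = 18 → write 2 carry 1
  remaining carry: 1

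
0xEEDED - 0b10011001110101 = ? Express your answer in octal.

0xEEDED = 0o3566755 in octal.
0b10011001110101 = 0o23165 in octal.
Subtract column by column in base 8:
  5-5 → 0
  5-6 → 7 (borrow)
  7-1-1 → 5
  6-3 → 3
  6-2 → 4
  5-0 → 5
  3-0 → 3

0o3543570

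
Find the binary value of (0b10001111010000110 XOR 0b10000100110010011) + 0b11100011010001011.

0b11101110110100000

First 0b10001111010000110 XOR 0b10000100110010011 = 0b00001011100010101.
Add column by column in base 2, right to left:
  1+1 = 0 carry 1
  0+1+1 = 0 carry 1
  1+0+1 = 0 carry 1
  0+1+1 = 0 carry 1
  1+0+1 = 0 carry 1
  0+0+1 = 1
  0+0 = 0
  0+1 = 1
  1+0 = 1
  1+1 = 0 carry 1
  1+1+1 = 1 carry 1
  0+0+1 = 1
  1+0 = 1
  0+0 = 0
  0+1 = 1
  0+1 = 1
  0+1 = 1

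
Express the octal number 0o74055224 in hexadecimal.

0xF05A94

Each octal digit is 3 bits: 7=111 4=100 0=000 5=101 5=101 2=010 2=010 4=100.
Group the bits into nibbles: 1111 0000 0101 1010 1001 0100 → F05A94.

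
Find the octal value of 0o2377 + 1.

The trailing 2 digits are 7 (max in base 8), so adding 1 cascades: they roll to 0 and the next digit up increments.

0o2400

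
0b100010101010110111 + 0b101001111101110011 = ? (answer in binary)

0b1001100101000101010

Add column by column in base 2, right to left:
  1+1 = 0 carry 1
  1+1+1 = 1 carry 1
  1+0+1 = 0 carry 1
  0+0+1 = 1
  1+1 = 0 carry 1
  1+1+1 = 1 carry 1
  0+1+1 = 0 carry 1
  1+0+1 = 0 carry 1
  0+1+1 = 0 carry 1
  1+1+1 = 1 carry 1
  0+1+1 = 0 carry 1
  1+1+1 = 1 carry 1
  0+1+1 = 0 carry 1
  1+0+1 = 0 carry 1
  0+0+1 = 1
  0+1 = 1
  0+0 = 0
  1+1 = 0 carry 1
  final carry 1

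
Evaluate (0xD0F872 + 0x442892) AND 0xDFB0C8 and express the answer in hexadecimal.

Add column by column in base 16, right to left:
  2+2 = 4
  7+9 = 0 carry 1
  8+8+1 = 1 carry 1
  F+2+1 = 2 carry 1
  0+4+1 = 5
  D+4 = 1 carry 1
  final carry 1
Sum = 0x1152104; now AND with 0xDFB0C8:
  1&0=0, 1&D=1, 5&F=5, 2&B=2, 1&0=0, 0&C=0, 4&8=0

0x152000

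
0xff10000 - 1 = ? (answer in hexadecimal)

0xff0ffff

The trailing 4 digits are 0, so subtracting 1 borrows through: they become F and the next digit up decrements.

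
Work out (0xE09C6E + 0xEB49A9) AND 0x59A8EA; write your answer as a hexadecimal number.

0x49A002

Add column by column in base 16, right to left:
  E+9 = 7 carry 1
  6+A+1 = 1 carry 1
  C+9+1 = 6 carry 1
  9+4+1 = E
  0+B = B
  E+E = C carry 1
  final carry 1
Sum = 0x1CBE617; now AND with 0x59A8EA:
  1&0=0, C&5=4, B&9=9, E&A=A, 6&8=0, 1&E=0, 7&A=2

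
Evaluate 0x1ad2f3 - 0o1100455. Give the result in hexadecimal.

0o1100455 = 0x4812d in hexadecimal.
Subtract column by column in base 16:
  3-d → 6 (borrow)
  f-2-1 → c
  2-1 → 1
  d-8 → 5
  a-4 → 6
  1-0 → 1

0x1651c6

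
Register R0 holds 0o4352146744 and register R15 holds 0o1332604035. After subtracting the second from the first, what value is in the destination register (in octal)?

Subtract column by column in base 8:
  4-5 → 7 (borrow)
  4-3-1 → 0
  7-0 → 7
  6-4 → 2
  4-0 → 4
  1-6 → 3 (borrow)
  2-2-1 → 7 (borrow)
  5-3-1 → 1
  3-3 → 0
  4-1 → 3

0o3017342707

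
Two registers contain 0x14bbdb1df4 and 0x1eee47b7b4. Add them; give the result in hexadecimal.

Add column by column in base 16, right to left:
  4+4 = 8
  f+b = a carry 1
  d+7+1 = 5 carry 1
  1+b+1 = d
  b+7 = 2 carry 1
  d+4+1 = 2 carry 1
  b+e+1 = a carry 1
  b+e+1 = a carry 1
  4+e+1 = 3 carry 1
  1+1+1 = 3

0x33aa22d5a8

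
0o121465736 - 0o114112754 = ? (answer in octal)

Subtract column by column in base 8:
  6-4 → 2
  3-5 → 6 (borrow)
  7-7-1 → 7 (borrow)
  5-2-1 → 2
  6-1 → 5
  4-1 → 3
  1-4 → 5 (borrow)
  2-1-1 → 0
  1-1 → 0

0o5352762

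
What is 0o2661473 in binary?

Each octal digit is 3 bits: 2=010 6=110 6=110 1=001 4=100 7=111 3=011.

0b10110110001100111011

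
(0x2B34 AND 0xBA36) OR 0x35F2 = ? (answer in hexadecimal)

0x3FF6

0x2B34 AND 0xBA36 = 0x2A34.
Then OR with 0x35F2.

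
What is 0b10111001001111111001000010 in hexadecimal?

Group the bits into nibbles: 0010 1110 0100 1111 1110 0100 0010 → 2E4FE42.

0x2E4FE42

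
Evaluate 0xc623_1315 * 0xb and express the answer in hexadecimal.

0x88381d1e7

Multiply each base-16 digit by 11, carrying:
  5×11 = 55 → write 7 carry 3
  1×11+3 = 14 → write e
  3×11 = 33 → write 1 carry 2
  1×11+2 = 13 → write d
  3×11 = 33 → write 1 carry 2
  2×11+2 = 24 → write 8 carry 1
  6×11+1 = 67 → write 3 carry 4
  c×11+4 = 136 → write 8 carry 8
  remaining carry: 8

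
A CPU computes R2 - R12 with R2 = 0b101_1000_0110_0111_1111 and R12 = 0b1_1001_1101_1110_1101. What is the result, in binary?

0b111110100010010010

Subtract column by column in base 2:
  1-1 → 0
  1-0 → 1
  1-1 → 0
  1-1 → 0
  1-0 → 1
  1-1 → 0
  1-1 → 0
  0-1 → 1 (borrow)
  0-1-1 → 0 (borrow)
  1-0-1 → 0
  1-1 → 0
  0-1 → 1 (borrow)
  0-1-1 → 0 (borrow)
  0-0-1 → 1 (borrow)
  0-0-1 → 1 (borrow)
  1-1-1 → 1 (borrow)
  1-1-1 → 1 (borrow)
  0-0-1 → 1 (borrow)
  1-0-1 → 0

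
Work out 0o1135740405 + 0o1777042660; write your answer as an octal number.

0o3135003265

Add column by column in base 8, right to left:
  5+0 = 5
  0+6 = 6
  4+6 = 2 carry 1
  0+2+1 = 3
  4+4 = 0 carry 1
  7+0+1 = 0 carry 1
  5+7+1 = 5 carry 1
  3+7+1 = 3 carry 1
  1+7+1 = 1 carry 1
  1+1+1 = 3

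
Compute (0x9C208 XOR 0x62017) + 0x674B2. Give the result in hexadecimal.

0x1656D1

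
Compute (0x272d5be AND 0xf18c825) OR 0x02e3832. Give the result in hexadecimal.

0x23ef836

0x272d5be AND 0xf18c825 = 0x210c024.
Then OR with 0x02e3832.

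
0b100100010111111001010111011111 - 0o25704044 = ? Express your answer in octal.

0o4402006673

0b100100010111111001010111011111 = 0o4427712737 in octal.
Subtract column by column in base 8:
  7-4 → 3
  3-4 → 7 (borrow)
  7-0-1 → 6
  2-4 → 6 (borrow)
  1-0-1 → 0
  7-7 → 0
  7-5 → 2
  2-2 → 0
  4-0 → 4
  4-0 → 4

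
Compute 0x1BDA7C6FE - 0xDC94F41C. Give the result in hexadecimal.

0xE112D2E2

Subtract column by column in base 16:
  E-C → 2
  F-1 → E
  6-4 → 2
  C-F → D (borrow)
  7-4-1 → 2
  A-9 → 1
  D-C → 1
  B-D → E (borrow)
  1-0-1 → 0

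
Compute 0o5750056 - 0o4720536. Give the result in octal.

0o1027320

Subtract column by column in base 8:
  6-6 → 0
  5-3 → 2
  0-5 → 3 (borrow)
  0-0-1 → 7 (borrow)
  5-2-1 → 2
  7-7 → 0
  5-4 → 1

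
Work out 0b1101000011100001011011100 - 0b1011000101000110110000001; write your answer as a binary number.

0b1111110011010101011011

Subtract column by column in base 2:
  0-1 → 1 (borrow)
  0-0-1 → 1 (borrow)
  1-0-1 → 0
  1-0 → 1
  1-0 → 1
  0-0 → 0
  1-0 → 1
  1-1 → 0
  0-1 → 1 (borrow)
  1-0-1 → 0
  0-1 → 1 (borrow)
  0-1-1 → 0 (borrow)
  0-0-1 → 1 (borrow)
  0-0-1 → 1 (borrow)
  1-0-1 → 0
  1-1 → 0
  1-0 → 1
  0-1 → 1 (borrow)
  0-0-1 → 1 (borrow)
  0-0-1 → 1 (borrow)
  0-0-1 → 1 (borrow)
  1-1-1 → 1 (borrow)
  0-1-1 → 0 (borrow)
  1-0-1 → 0
  1-1 → 0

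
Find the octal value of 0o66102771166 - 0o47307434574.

Subtract column by column in base 8:
  6-4 → 2
  6-7 → 7 (borrow)
  1-5-1 → 3 (borrow)
  1-4-1 → 4 (borrow)
  7-3-1 → 3
  7-4 → 3
  2-7 → 3 (borrow)
  0-0-1 → 7 (borrow)
  1-3-1 → 5 (borrow)
  6-7-1 → 6 (borrow)
  6-4-1 → 1

0o16573334372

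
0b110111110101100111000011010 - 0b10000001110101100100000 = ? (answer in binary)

Subtract column by column in base 2:
  0-0 → 0
  1-0 → 1
  0-0 → 0
  1-0 → 1
  1-0 → 1
  0-1 → 1 (borrow)
  0-0-1 → 1 (borrow)
  0-0-1 → 1 (borrow)
  0-1-1 → 0 (borrow)
  1-1-1 → 1 (borrow)
  1-0-1 → 0
  1-1 → 0
  0-0 → 0
  0-1 → 1 (borrow)
  1-1-1 → 1 (borrow)
  1-1-1 → 1 (borrow)
  0-0-1 → 1 (borrow)
  1-0-1 → 0
  0-0 → 0
  1-0 → 1
  1-0 → 1
  1-0 → 1
  1-1 → 0
  1-0 → 1
  0-0 → 0
  1-0 → 1
  1-0 → 1

0b110101110011110001011111010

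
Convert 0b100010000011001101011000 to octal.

Group the bits in threes: 100 010 000 011 001 101 011 000 → 42031530.

0o42031530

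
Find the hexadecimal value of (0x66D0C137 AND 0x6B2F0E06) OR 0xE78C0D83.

0xE78C0D87

0x66D0C137 AND 0x6B2F0E06 = 0x62000006.
Then OR with 0xE78C0D83.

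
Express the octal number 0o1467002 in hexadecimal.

0x66E02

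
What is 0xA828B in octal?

0o2501213

Expand each hex digit to 4 bits: A=1010 8=1000 2=0010 8=1000 B=1011.
Group the bits in threes: 010 101 000 001 010 001 011 → 2501213.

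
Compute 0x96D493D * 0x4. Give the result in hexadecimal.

0x25B524F4

Multiply each base-16 digit by 4, carrying:
  D×4 = 52 → write 4 carry 3
  3×4+3 = 15 → write F
  9×4 = 36 → write 4 carry 2
  4×4+2 = 18 → write 2 carry 1
  D×4+1 = 53 → write 5 carry 3
  6×4+3 = 27 → write B carry 1
  9×4+1 = 37 → write 5 carry 2
  remaining carry: 2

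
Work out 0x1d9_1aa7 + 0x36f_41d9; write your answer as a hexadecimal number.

Add column by column in base 16, right to left:
  7+9 = 0 carry 1
  a+d+1 = 8 carry 1
  a+1+1 = c
  1+4 = 5
  9+f = 8 carry 1
  d+6+1 = 4 carry 1
  1+3+1 = 5

0x5485c80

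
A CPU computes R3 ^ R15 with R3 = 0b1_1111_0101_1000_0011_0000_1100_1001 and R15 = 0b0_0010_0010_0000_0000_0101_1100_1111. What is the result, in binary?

0b11101011110000011010100000110

XOR bit by bit (1 where the bits differ):
  11111010110000011000011001001
^ 00010001000000000010111001111
= 11101011110000011010100000110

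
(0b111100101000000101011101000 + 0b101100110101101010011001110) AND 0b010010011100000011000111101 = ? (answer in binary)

0b11100000011000110100

Add column by column in base 2, right to left:
  0+0 = 0
  0+1 = 1
  0+1 = 1
  1+1 = 0 carry 1
  0+0+1 = 1
  1+0 = 1
  1+1 = 0 carry 1
  1+1+1 = 1 carry 1
  0+0+1 = 1
  1+0 = 1
  0+1 = 1
  1+0 = 1
  0+1 = 1
  0+0 = 0
  0+1 = 1
  0+1 = 1
  0+0 = 0
  0+1 = 1
  1+0 = 1
  0+1 = 1
  1+1 = 0 carry 1
  0+0+1 = 1
  0+0 = 0
  1+1 = 0 carry 1
  1+1+1 = 1 carry 1
  1+0+1 = 0 carry 1
  1+1+1 = 1 carry 1
  final carry 1
Sum = 0b1101001011101101111110110110; now AND with 0b010010011100000011000111101:
  1101001011101101111110110110
& 0010010011100000011000111101
= 0000000011100000011000110100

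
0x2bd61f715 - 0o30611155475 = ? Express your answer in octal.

0o76717215730

0x2bd61f715 = 0o127530373425 in octal.
Subtract column by column in base 8:
  5-5 → 0
  2-7 → 3 (borrow)
  4-4-1 → 7 (borrow)
  3-5-1 → 5 (borrow)
  7-5-1 → 1
  3-1 → 2
  0-1 → 7 (borrow)
  3-1-1 → 1
  5-6 → 7 (borrow)
  7-0-1 → 6
  2-3 → 7 (borrow)
  1-0-1 → 0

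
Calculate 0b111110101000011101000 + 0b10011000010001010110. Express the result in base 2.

0b1010001101010100111110

Add column by column in base 2, right to left:
  0+0 = 0
  0+1 = 1
  0+1 = 1
  1+0 = 1
  0+1 = 1
  1+0 = 1
  1+1 = 0 carry 1
  1+0+1 = 0 carry 1
  0+0+1 = 1
  0+0 = 0
  0+1 = 1
  0+0 = 0
  1+0 = 1
  0+0 = 0
  1+0 = 1
  0+1 = 1
  1+1 = 0 carry 1
  1+0+1 = 0 carry 1
  1+0+1 = 0 carry 1
  1+1+1 = 1 carry 1
  1+0+1 = 0 carry 1
  final carry 1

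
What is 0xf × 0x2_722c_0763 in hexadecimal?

0x24b0946ecd

Multiply each base-16 digit by 15, carrying:
  3×15 = 45 → write d carry 2
  6×15+2 = 92 → write c carry 5
  7×15+5 = 110 → write e carry 6
  0×15+6 = 6 → write 6
  c×15 = 180 → write 4 carry 11
  2×15+11 = 41 → write 9 carry 2
  2×15+2 = 32 → write 0 carry 2
  7×15+2 = 107 → write b carry 6
  2×15+6 = 36 → write 4 carry 2
  remaining carry: 2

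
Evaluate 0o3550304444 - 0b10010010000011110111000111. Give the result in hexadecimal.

0x1B594B5D

0o3550304444 = 0x1DA18924 in hexadecimal.
0b10010010000011110111000111 = 0x2483DC7 in hexadecimal.
Subtract column by column in base 16:
  4-7 → D (borrow)
  2-C-1 → 5 (borrow)
  9-D-1 → B (borrow)
  8-3-1 → 4
  1-8 → 9 (borrow)
  A-4-1 → 5
  D-2 → B
  1-0 → 1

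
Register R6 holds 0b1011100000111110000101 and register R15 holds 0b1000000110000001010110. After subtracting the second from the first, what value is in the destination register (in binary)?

Subtract column by column in base 2:
  1-0 → 1
  0-1 → 1 (borrow)
  1-1-1 → 1 (borrow)
  0-0-1 → 1 (borrow)
  0-1-1 → 0 (borrow)
  0-0-1 → 1 (borrow)
  0-1-1 → 0 (borrow)
  1-0-1 → 0
  1-0 → 1
  1-0 → 1
  1-0 → 1
  1-0 → 1
  0-0 → 0
  0-1 → 1 (borrow)
  0-1-1 → 0 (borrow)
  0-0-1 → 1 (borrow)
  0-0-1 → 1 (borrow)
  1-0-1 → 0
  1-0 → 1
  1-0 → 1
  0-0 → 0
  1-1 → 0

0b11011010111100101111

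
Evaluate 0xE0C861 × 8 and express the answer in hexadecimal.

0x7064308

Multiply each base-16 digit by 8, carrying:
  1×8 = 8 → write 8
  6×8 = 48 → write 0 carry 3
  8×8+3 = 67 → write 3 carry 4
  C×8+4 = 100 → write 4 carry 6
  0×8+6 = 6 → write 6
  E×8 = 112 → write 0 carry 7
  remaining carry: 7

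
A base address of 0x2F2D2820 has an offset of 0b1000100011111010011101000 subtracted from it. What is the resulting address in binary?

0b101110000110110011001100111000

0x2F2D2820 = 0b101111001011010010100000100000 in binary.
Subtract column by column in base 2:
  0-0 → 0
  0-0 → 0
  0-0 → 0
  0-1 → 1 (borrow)
  0-0-1 → 1 (borrow)
  1-1-1 → 1 (borrow)
  0-1-1 → 0 (borrow)
  0-1-1 → 0 (borrow)
  0-0-1 → 1 (borrow)
  0-0-1 → 1 (borrow)
  0-1-1 → 0 (borrow)
  1-0-1 → 0
  0-1 → 1 (borrow)
  1-1-1 → 1 (borrow)
  0-1-1 → 0 (borrow)
  0-1-1 → 0 (borrow)
  1-1-1 → 1 (borrow)
  0-0-1 → 1 (borrow)
  1-0-1 → 0
  1-0 → 1
  0-1 → 1 (borrow)
  1-0-1 → 0
  0-0 → 0
  0-0 → 0
  1-1 → 0
  1-0 → 1
  1-0 → 1
  1-0 → 1
  0-0 → 0
  1-0 → 1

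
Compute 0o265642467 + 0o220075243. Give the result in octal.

Add column by column in base 8, right to left:
  7+3 = 2 carry 1
  6+4+1 = 3 carry 1
  4+2+1 = 7
  2+5 = 7
  4+7 = 3 carry 1
  6+0+1 = 7
  5+0 = 5
  6+2 = 0 carry 1
  2+2+1 = 5

0o505737732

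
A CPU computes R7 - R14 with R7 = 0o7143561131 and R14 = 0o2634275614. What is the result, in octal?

Subtract column by column in base 8:
  1-4 → 5 (borrow)
  3-1-1 → 1
  1-6 → 3 (borrow)
  1-5-1 → 3 (borrow)
  6-7-1 → 6 (borrow)
  5-2-1 → 2
  3-4 → 7 (borrow)
  4-3-1 → 0
  1-6 → 3 (borrow)
  7-2-1 → 4

0o4307263315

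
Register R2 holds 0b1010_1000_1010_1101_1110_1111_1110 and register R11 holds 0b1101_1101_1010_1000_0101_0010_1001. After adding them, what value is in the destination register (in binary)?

Add column by column in base 2, right to left:
  0+1 = 1
  1+0 = 1
  1+0 = 1
  1+1 = 0 carry 1
  1+0+1 = 0 carry 1
  1+1+1 = 1 carry 1
  1+0+1 = 0 carry 1
  1+0+1 = 0 carry 1
  0+1+1 = 0 carry 1
  1+0+1 = 0 carry 1
  1+1+1 = 1 carry 1
  1+0+1 = 0 carry 1
  1+0+1 = 0 carry 1
  0+0+1 = 1
  1+0 = 1
  1+1 = 0 carry 1
  0+0+1 = 1
  1+1 = 0 carry 1
  0+0+1 = 1
  1+1 = 0 carry 1
  0+1+1 = 0 carry 1
  0+0+1 = 1
  0+1 = 1
  1+1 = 0 carry 1
  0+1+1 = 0 carry 1
  1+0+1 = 0 carry 1
  0+1+1 = 0 carry 1
  1+1+1 = 1 carry 1
  final carry 1

0b11000011001010110010000100111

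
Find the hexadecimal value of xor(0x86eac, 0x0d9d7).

0x8b77b

XOR each hex digit independently (no carries):
  8^0=8, 6^d=b, e^9=7, a^d=7, c^7=b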